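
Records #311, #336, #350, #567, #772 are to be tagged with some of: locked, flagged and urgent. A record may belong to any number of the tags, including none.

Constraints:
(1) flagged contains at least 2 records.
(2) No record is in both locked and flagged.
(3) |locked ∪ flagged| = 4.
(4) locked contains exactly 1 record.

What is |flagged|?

3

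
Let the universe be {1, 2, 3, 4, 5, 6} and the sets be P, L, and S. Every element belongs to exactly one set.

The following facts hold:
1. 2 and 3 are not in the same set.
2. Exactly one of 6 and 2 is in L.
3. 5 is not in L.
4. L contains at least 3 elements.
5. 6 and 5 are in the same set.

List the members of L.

L = {1, 2, 4}

From (3): 5 ∉ L.
(5): 6 matches 5: 6 ∉ L.
(2) (exactly one): 2 ∈ L.
(1): 3 ∉ L.
(4): only 3 candidates remain for L, so all are in.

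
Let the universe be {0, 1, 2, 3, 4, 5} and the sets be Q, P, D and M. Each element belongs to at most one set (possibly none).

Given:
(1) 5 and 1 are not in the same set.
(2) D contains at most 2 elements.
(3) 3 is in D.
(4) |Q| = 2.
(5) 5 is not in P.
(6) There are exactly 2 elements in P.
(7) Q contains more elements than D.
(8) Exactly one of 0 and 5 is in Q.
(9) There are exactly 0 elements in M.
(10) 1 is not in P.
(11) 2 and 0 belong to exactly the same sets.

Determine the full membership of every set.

Q = {4, 5}; P = {0, 2}; D = {3}; M = {}

From (3): 3 ∈ D.
From (5): 5 ∉ P.
From (10): 1 ∉ P.
(9): M already has 0, so the rest are out.
Suppose 0 ∈ Q: no assignment then satisfies all the clues, so 0 ∉ Q.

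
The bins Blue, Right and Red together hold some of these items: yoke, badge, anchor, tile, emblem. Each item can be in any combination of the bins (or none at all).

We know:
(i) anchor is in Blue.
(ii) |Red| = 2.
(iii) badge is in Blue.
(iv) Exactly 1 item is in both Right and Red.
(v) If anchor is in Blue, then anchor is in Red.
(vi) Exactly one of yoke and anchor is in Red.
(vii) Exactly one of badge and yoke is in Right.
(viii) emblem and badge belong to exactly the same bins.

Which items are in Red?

Red = {anchor, tile}

From (i): anchor ∈ Blue.
From (iii): badge ∈ Blue.
(v): anchor ∈ Red.
(vi) (exactly one): yoke ∉ Red.
(viii): emblem matches badge: emblem ∈ Blue.
Suppose badge ∈ Red: no assignment then satisfies all the clues, so badge ∉ Red.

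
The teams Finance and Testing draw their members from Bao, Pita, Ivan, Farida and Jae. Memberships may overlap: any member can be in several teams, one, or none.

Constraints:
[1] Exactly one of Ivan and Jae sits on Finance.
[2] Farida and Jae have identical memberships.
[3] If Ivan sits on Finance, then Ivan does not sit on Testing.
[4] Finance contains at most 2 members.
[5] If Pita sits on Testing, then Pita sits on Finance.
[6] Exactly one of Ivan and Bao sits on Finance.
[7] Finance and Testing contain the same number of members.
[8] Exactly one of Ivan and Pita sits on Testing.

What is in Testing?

Testing = {Bao, Pita}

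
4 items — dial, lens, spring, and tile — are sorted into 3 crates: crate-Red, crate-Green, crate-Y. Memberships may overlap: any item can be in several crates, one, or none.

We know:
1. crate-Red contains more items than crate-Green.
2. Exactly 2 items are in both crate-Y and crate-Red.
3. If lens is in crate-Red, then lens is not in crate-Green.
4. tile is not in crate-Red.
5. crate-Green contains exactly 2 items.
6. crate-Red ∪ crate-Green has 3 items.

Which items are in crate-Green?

crate-Green = {dial, spring}

From (4): tile ∉ crate-Red.
Suppose dial ∉ crate-Green: no assignment then satisfies all the clues, so dial ∈ crate-Green.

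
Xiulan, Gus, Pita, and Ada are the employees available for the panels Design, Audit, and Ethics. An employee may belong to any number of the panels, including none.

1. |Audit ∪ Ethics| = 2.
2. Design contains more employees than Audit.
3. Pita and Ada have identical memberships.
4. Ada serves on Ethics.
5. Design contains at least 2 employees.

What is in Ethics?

Ethics = {Ada, Pita}

From (4): Ada ∈ Ethics.
(3): Pita matches Ada: Pita ∈ Ethics.
Suppose Xiulan ∈ Ethics: no assignment then satisfies all the clues, so Xiulan ∉ Ethics.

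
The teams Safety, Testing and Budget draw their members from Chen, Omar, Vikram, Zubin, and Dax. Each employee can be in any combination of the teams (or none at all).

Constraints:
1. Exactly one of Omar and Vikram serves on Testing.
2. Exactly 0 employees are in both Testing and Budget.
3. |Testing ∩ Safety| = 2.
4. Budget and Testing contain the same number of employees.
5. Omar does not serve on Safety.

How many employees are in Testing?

2

From (5): Omar ∉ Safety.
Suppose Omar ∈ Testing: no assignment then satisfies all the clues, so Omar ∉ Testing.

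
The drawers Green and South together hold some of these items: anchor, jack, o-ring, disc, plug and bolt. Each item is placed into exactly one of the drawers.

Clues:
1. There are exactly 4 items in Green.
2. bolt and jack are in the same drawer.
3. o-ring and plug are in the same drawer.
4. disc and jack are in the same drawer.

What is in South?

South = {o-ring, plug}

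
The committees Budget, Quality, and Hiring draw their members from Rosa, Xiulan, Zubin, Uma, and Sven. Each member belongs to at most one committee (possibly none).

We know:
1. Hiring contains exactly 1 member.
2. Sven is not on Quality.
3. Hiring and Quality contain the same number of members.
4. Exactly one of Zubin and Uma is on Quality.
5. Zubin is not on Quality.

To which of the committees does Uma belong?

Uma: Quality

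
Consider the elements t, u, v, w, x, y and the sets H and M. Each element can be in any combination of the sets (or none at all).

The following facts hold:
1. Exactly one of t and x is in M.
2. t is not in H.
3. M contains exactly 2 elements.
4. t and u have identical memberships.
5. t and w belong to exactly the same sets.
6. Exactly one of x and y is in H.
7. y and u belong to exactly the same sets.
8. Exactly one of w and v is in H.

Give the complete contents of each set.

From (2): t ∉ H.
(4): u matches t: u ∉ H.
(5): w matches t: w ∉ H.
(7): y matches u: y ∉ H.
(8) (exactly one): v ∈ H.
(6) (exactly one): x ∈ H.
Suppose t ∈ M: no assignment then satisfies all the clues, so t ∉ M.

H = {v, x}; M = {v, x}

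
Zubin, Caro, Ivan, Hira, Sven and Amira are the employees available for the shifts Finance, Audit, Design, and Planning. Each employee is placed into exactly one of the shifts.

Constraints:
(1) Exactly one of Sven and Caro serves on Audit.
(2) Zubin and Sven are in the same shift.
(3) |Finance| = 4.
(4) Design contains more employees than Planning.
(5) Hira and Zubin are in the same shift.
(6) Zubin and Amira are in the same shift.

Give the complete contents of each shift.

Finance = {Amira, Hira, Sven, Zubin}; Audit = {Caro}; Design = {Ivan}; Planning = {}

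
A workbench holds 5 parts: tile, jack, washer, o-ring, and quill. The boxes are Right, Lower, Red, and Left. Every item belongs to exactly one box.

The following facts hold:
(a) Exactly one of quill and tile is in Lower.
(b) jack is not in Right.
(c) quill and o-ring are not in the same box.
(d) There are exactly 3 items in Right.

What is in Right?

Right = {o-ring, tile, washer}

From (b): jack ∉ Right.
Suppose tile ∉ Right: no assignment then satisfies all the clues, so tile ∈ Right.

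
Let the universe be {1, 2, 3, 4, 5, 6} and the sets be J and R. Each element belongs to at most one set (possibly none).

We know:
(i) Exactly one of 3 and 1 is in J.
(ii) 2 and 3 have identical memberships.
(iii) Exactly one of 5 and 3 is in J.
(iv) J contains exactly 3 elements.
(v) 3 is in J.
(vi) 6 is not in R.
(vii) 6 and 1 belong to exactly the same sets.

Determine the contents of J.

From (v): 3 ∈ J.
From (vi): 6 ∉ R.
(i) (exactly one): 1 ∉ J.
(ii): 2 matches 3: 2 ∈ J.
(iii) (exactly one): 5 ∉ J.
(vii): 6 matches 1: 6 ∉ J.
(vii): 1 matches 6: 1 ∉ R.
(iv): only 3 candidates remain for J, so all are in.

J = {2, 3, 4}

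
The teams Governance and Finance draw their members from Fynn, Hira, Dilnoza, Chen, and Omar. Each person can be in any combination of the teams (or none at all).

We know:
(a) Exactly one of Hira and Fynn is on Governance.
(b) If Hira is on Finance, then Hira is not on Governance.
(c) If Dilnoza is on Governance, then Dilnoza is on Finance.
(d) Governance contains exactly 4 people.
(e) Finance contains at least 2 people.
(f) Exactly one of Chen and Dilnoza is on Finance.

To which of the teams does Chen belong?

Chen: Governance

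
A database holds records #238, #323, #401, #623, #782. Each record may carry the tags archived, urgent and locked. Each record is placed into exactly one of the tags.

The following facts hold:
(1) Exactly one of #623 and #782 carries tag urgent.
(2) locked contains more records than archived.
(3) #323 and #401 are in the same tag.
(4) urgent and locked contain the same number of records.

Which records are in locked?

locked = {#323, #401}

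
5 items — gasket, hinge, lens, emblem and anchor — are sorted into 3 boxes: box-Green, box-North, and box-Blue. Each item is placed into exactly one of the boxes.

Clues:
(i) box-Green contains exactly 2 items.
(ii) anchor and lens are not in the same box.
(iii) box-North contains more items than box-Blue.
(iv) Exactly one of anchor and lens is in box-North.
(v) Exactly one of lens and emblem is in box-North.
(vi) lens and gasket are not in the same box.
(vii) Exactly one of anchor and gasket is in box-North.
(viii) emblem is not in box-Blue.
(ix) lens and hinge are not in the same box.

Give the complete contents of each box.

box-Green = {gasket, hinge}; box-North = {anchor, emblem}; box-Blue = {lens}

From (viii): emblem ∉ box-Blue.
Suppose gasket ∉ box-Green: no assignment then satisfies all the clues, so gasket ∈ box-Green.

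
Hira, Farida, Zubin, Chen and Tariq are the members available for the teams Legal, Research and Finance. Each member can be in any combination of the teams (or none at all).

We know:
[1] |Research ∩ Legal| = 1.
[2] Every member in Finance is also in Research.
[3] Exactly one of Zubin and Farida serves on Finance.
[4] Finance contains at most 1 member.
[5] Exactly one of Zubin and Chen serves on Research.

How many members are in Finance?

1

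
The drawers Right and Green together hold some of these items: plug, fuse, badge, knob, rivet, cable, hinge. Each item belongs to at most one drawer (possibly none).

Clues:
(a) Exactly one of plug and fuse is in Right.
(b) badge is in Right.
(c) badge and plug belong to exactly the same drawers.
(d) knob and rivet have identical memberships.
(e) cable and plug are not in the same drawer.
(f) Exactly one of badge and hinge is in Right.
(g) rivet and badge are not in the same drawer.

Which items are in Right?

From (b): badge ∈ Right.
(c): plug matches badge: plug ∈ Right.
(e): cable ∉ Right.
(f) (exactly one): hinge ∉ Right.
(g): rivet ∉ Right.
(a) (exactly one): fuse ∉ Right.
(d): knob matches rivet: knob ∉ Right.

Right = {badge, plug}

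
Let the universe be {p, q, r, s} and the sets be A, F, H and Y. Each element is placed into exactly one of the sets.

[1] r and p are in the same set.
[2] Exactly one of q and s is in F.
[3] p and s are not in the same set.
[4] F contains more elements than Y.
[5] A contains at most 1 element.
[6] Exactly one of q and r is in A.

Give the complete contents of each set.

A = {q}; F = {s}; H = {p, r}; Y = {}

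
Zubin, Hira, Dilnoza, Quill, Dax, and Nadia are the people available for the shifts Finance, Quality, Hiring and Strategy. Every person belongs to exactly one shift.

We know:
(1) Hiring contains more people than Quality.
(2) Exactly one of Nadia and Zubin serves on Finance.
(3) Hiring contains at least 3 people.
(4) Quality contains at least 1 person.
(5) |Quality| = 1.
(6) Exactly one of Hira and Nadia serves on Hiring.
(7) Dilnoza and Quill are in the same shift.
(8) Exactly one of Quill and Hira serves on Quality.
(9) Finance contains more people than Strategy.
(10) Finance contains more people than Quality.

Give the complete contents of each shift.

Finance = {Dax, Zubin}; Quality = {Hira}; Hiring = {Dilnoza, Nadia, Quill}; Strategy = {}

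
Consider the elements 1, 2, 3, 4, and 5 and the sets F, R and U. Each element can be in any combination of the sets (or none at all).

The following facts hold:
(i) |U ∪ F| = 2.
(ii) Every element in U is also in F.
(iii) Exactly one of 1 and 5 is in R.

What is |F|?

2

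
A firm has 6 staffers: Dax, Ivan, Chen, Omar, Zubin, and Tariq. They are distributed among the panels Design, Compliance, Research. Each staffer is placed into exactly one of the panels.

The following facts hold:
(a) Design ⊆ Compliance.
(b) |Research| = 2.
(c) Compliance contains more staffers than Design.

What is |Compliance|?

4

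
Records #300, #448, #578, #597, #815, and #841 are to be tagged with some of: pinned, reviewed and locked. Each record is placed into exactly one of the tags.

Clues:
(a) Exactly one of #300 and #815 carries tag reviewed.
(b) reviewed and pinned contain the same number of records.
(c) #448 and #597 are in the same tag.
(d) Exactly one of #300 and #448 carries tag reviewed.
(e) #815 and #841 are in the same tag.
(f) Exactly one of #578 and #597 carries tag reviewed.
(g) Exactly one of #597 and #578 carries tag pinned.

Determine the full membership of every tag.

pinned = {#448, #597}; reviewed = {#300, #578}; locked = {#815, #841}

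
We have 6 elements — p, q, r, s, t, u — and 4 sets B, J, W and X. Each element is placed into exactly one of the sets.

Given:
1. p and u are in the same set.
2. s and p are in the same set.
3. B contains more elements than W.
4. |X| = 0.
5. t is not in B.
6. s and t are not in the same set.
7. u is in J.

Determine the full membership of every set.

B = {q, r}; J = {p, s, u}; W = {t}; X = {}

From (5): t ∉ B.
From (7): u ∈ J.
(1): p matches u: p ∉ B.
(1): p matches u: p ∈ J.
(2): s matches p: s ∉ B.
(2): s matches p: s ∈ J.
(4): X already has 0, so the rest are out.
(6): t ∉ J.
Only one set left: t ∈ W.
Suppose q ∉ B: no assignment then satisfies all the clues, so q ∈ B.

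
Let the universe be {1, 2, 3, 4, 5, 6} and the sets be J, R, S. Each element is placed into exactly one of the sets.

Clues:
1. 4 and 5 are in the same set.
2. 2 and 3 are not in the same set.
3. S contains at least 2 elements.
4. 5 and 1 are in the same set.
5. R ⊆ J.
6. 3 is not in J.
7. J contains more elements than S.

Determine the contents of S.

S = {3, 6}

From (6): 3 ∉ J.
(5) contrapositive: 3 ∉ R.
Only one set left: 3 ∈ S.
(2): 2 ∉ S.
Suppose 1 ∈ S: no assignment then satisfies all the clues, so 1 ∉ S.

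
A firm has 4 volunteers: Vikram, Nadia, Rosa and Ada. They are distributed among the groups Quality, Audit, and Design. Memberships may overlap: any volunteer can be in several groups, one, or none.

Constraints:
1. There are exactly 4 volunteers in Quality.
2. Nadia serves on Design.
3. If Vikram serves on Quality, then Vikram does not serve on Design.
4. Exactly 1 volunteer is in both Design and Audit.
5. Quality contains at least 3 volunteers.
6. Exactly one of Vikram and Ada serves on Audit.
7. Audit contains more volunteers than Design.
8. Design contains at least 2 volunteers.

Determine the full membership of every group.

From (2): Nadia ∈ Design.
(1): only 4 candidates remain for Quality, so all are in.
(3): Vikram ∉ Design.
Suppose Vikram ∉ Audit: no assignment then satisfies all the clues, so Vikram ∈ Audit.

Quality = {Ada, Nadia, Rosa, Vikram}; Audit = {Nadia, Rosa, Vikram}; Design = {Ada, Nadia}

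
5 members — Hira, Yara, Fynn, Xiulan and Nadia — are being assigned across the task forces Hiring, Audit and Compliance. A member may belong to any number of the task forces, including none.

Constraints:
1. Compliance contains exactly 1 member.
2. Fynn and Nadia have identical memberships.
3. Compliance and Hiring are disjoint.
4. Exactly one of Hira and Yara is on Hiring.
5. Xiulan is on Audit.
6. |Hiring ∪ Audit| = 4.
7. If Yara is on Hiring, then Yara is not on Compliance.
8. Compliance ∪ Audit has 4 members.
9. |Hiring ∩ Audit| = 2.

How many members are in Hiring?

3

From (5): Xiulan ∈ Audit.
Suppose Hira ∈ Audit: no assignment then satisfies all the clues, so Hira ∉ Audit.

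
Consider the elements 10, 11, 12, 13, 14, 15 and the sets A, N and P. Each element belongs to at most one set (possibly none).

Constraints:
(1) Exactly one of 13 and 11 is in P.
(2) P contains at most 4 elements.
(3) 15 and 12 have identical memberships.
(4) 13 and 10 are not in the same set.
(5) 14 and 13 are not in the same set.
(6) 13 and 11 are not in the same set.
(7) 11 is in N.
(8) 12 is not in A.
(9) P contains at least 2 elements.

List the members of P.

P = {12, 13, 15}

From (7): 11 ∈ N.
From (8): 12 ∉ A.
(1) (exactly one): 13 ∈ P.
(3): 15 matches 12: 15 ∉ A.
(4): 10 ∉ P.
(5): 14 ∉ P.
Suppose 12 ∉ P: no assignment then satisfies all the clues, so 12 ∈ P.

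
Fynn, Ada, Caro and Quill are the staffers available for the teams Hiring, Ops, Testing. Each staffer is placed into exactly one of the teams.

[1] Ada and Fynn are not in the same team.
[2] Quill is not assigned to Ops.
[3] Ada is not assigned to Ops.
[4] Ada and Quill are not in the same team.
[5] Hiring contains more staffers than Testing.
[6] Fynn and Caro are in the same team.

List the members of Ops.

Ops = {}

From (2): Quill ∉ Ops.
From (3): Ada ∉ Ops.
Suppose Fynn ∈ Ops: no assignment then satisfies all the clues, so Fynn ∉ Ops.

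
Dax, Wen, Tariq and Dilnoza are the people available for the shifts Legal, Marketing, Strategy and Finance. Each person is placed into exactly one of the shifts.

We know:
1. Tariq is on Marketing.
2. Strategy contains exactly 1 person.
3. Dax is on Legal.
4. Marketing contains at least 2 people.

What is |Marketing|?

2

From (1): Tariq ∈ Marketing.
From (3): Dax ∈ Legal.
Suppose Wen ∈ Legal: no assignment then satisfies all the clues, so Wen ∉ Legal.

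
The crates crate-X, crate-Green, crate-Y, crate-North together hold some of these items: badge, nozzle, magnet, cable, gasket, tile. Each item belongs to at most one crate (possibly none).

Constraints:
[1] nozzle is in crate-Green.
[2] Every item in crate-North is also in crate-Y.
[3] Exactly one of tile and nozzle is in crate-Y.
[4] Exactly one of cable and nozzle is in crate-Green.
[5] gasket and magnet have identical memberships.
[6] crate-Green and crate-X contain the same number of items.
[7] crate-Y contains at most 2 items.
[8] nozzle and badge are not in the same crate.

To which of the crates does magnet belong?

From (1): nozzle ∈ crate-Green.
(3) (exactly one): tile ∈ crate-Y.
(4) (exactly one): cable ∉ crate-Green.
(8): badge ∉ crate-Green.
Suppose magnet ∈ crate-X: no assignment then satisfies all the clues, so magnet ∉ crate-X.

magnet: none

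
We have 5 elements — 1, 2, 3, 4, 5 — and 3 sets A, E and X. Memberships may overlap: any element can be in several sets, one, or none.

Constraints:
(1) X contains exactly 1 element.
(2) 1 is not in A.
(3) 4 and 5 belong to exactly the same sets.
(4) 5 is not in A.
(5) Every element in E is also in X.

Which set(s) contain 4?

4: none

From (2): 1 ∉ A.
From (4): 5 ∉ A.
(3): 4 matches 5: 4 ∉ A.
Suppose 4 ∈ E: no assignment then satisfies all the clues, so 4 ∉ E.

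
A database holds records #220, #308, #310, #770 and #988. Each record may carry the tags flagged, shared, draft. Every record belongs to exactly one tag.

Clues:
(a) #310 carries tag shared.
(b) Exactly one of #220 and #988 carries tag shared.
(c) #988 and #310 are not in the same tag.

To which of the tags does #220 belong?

#220: shared

From (a): #310 ∈ shared.
(c): #988 ∉ shared.
(b) (exactly one): #220 ∈ shared.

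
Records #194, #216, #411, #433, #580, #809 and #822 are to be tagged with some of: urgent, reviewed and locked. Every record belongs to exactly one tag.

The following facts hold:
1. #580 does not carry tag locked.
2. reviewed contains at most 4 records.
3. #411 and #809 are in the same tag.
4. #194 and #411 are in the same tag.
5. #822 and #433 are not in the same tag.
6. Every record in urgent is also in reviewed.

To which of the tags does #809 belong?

#809: locked

From (1): #580 ∉ locked.
Suppose #809 ∈ urgent: no assignment then satisfies all the clues, so #809 ∉ urgent.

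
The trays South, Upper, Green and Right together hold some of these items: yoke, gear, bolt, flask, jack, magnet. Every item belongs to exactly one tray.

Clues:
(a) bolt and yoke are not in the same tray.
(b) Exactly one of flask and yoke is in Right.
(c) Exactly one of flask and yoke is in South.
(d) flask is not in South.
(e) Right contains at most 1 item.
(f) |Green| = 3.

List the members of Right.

Right = {flask}

From (d): flask ∉ South.
(c) (exactly one): yoke ∈ South.
(a): bolt ∉ South.
(b) (exactly one): flask ∈ Right.
(e): Right already has 1, so the rest are out.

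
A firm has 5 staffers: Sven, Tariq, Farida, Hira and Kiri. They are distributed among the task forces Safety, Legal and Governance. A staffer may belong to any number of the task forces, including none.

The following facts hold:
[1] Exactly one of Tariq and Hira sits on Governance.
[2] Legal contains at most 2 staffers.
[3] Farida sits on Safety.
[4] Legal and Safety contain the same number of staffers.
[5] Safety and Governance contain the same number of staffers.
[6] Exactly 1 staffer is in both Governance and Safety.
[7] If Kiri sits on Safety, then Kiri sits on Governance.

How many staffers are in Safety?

2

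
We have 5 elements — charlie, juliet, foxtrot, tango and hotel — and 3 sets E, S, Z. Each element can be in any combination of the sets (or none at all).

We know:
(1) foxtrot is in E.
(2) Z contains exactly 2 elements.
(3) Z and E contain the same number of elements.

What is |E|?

2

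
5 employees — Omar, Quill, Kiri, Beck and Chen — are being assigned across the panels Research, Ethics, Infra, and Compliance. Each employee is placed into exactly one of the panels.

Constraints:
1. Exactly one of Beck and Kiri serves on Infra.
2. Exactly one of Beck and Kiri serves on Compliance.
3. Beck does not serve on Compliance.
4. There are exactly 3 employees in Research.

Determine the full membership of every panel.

Research = {Chen, Omar, Quill}; Ethics = {}; Infra = {Beck}; Compliance = {Kiri}

From (3): Beck ∉ Compliance.
(2) (exactly one): Kiri ∈ Compliance.
(1) (exactly one): Beck ∈ Infra.
(4): only 3 candidates remain for Research, so all are in.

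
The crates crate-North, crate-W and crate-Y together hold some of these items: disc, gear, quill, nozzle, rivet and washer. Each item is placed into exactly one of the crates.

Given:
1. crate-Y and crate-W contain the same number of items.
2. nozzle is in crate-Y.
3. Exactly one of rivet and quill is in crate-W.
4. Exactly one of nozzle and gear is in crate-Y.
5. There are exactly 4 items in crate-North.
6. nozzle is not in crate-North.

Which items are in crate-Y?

crate-Y = {nozzle}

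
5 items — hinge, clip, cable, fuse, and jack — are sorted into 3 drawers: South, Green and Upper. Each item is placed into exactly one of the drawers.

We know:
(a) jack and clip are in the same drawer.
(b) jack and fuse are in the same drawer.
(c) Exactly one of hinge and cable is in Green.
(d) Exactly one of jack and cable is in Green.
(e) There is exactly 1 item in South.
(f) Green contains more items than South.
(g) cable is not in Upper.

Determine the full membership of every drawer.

From (g): cable ∉ Upper.
Suppose hinge ∈ South: no assignment then satisfies all the clues, so hinge ∉ South.

South = {cable}; Green = {clip, fuse, hinge, jack}; Upper = {}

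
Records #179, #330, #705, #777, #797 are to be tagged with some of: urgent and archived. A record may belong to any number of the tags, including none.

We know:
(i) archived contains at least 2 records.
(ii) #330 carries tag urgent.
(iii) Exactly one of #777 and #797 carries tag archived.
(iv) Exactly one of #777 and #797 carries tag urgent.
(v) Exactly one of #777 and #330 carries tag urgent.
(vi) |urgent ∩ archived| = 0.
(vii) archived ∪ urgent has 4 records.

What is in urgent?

urgent = {#330, #797}

From (ii): #330 ∈ urgent.
(v) (exactly one): #777 ∉ urgent.
(iv) (exactly one): #797 ∈ urgent.
Suppose #179 ∈ urgent: no assignment then satisfies all the clues, so #179 ∉ urgent.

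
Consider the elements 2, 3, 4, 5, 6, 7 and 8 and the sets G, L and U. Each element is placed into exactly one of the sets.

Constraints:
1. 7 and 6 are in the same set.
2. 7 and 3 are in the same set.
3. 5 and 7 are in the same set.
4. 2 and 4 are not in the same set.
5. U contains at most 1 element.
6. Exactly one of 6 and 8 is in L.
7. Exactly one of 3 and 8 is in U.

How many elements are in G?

1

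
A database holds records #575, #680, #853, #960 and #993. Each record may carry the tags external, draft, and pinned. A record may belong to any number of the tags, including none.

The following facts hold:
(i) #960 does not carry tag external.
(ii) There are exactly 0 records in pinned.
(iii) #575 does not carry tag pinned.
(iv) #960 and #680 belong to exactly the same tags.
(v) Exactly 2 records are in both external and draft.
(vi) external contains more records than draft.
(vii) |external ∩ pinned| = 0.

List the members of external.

external = {#575, #853, #993}

From (i): #960 ∉ external.
From (iii): #575 ∉ pinned.
(ii): pinned already has 0, so the rest are out.
(iv): #680 matches #960: #680 ∉ external.
Suppose #575 ∉ external: no assignment then satisfies all the clues, so #575 ∈ external.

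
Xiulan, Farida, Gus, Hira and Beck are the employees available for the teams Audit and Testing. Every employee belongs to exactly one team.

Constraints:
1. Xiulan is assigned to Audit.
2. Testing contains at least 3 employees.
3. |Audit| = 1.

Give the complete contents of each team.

Audit = {Xiulan}; Testing = {Beck, Farida, Gus, Hira}

From (1): Xiulan ∈ Audit.
(3): Audit already has 1, so the rest are out.
Only one team left: Farida ∈ Testing.
Only one team left: Gus ∈ Testing.
Only one team left: Hira ∈ Testing.
Only one team left: Beck ∈ Testing.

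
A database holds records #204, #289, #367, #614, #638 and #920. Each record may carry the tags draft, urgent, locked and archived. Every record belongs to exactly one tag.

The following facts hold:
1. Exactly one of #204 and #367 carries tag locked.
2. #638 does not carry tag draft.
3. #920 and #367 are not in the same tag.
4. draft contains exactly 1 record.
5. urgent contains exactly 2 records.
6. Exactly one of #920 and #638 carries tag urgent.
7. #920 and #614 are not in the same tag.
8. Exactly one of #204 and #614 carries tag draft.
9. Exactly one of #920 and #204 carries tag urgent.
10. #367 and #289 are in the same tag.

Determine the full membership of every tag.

draft = {#614}; urgent = {#204, #638}; locked = {#289, #367}; archived = {#920}

From (2): #638 ∉ draft.
Suppose #204 ∈ draft: no assignment then satisfies all the clues, so #204 ∉ draft.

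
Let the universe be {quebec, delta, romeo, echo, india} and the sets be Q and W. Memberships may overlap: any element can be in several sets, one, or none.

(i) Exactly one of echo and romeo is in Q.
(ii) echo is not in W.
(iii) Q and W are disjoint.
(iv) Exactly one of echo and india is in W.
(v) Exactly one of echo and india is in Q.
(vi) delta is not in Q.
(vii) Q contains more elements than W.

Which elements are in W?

W = {india}

From (ii): echo ∉ W.
From (vi): delta ∉ Q.
(iv) (exactly one): india ∈ W.
(iii) (disjoint): india ∉ Q.
(v) (exactly one): echo ∈ Q.
(i) (exactly one): romeo ∉ Q.
Suppose quebec ∈ W: no assignment then satisfies all the clues, so quebec ∉ W.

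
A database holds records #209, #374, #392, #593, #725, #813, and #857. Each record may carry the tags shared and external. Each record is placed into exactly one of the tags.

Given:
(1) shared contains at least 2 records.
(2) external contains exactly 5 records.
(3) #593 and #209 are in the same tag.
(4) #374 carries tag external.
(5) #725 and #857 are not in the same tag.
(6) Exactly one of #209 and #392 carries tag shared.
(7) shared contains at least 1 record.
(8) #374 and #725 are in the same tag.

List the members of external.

external = {#209, #374, #593, #725, #813}

From (4): #374 ∈ external.
(8): #725 matches #374: #725 ∉ shared.
(8): #725 matches #374: #725 ∈ external.
(5): #857 ∉ external.
Only one tag left: #857 ∈ shared.
Suppose #209 ∉ external: no assignment then satisfies all the clues, so #209 ∈ external.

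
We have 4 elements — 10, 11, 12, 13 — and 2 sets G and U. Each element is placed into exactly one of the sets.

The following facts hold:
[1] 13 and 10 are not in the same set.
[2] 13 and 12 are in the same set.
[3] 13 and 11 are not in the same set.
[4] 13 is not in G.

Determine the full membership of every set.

G = {10, 11}; U = {12, 13}

From (4): 13 ∉ G.
(2): 12 matches 13: 12 ∉ G.
Only one set left: 12 ∈ U.
Only one set left: 13 ∈ U.
(1): 10 ∉ U.
(3): 11 ∉ U.
Only one set left: 10 ∈ G.
Only one set left: 11 ∈ G.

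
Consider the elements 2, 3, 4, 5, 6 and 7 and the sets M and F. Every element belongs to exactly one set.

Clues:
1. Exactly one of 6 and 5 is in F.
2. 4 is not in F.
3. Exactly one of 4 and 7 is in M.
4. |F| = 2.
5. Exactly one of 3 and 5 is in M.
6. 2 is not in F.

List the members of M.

From (2): 4 ∉ F.
From (6): 2 ∉ F.
Only one set left: 2 ∈ M.
Only one set left: 4 ∈ M.
(3) (exactly one): 7 ∉ M.
Only one set left: 7 ∈ F.
Suppose 3 ∉ M: no assignment then satisfies all the clues, so 3 ∈ M.

M = {2, 3, 4, 6}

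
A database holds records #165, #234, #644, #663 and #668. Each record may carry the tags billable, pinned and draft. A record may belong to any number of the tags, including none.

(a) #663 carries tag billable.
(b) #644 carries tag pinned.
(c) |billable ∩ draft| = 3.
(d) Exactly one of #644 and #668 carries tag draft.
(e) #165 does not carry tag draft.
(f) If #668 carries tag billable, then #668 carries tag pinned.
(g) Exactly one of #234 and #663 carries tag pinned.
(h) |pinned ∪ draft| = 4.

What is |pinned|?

3

From (a): #663 ∈ billable.
From (b): #644 ∈ pinned.
From (e): #165 ∉ draft.
Suppose #234 ∉ billable: no assignment then satisfies all the clues, so #234 ∈ billable.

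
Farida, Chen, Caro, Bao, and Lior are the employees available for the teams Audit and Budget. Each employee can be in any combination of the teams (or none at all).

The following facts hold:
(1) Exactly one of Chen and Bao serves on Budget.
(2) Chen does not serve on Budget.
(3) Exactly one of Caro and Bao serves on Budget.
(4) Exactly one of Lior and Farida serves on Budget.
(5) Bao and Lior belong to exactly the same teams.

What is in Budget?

From (2): Chen ∉ Budget.
(1) (exactly one): Bao ∈ Budget.
(3) (exactly one): Caro ∉ Budget.
(5): Lior matches Bao: Lior ∈ Budget.
(4) (exactly one): Farida ∉ Budget.

Budget = {Bao, Lior}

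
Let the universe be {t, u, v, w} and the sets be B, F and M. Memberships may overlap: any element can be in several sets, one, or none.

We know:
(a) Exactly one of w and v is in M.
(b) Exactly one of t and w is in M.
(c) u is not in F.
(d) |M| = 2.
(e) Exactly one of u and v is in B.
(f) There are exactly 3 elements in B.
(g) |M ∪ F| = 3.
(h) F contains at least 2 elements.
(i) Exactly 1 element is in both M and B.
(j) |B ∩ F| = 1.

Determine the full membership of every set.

B = {t, u, w}; F = {v, w}; M = {t, v}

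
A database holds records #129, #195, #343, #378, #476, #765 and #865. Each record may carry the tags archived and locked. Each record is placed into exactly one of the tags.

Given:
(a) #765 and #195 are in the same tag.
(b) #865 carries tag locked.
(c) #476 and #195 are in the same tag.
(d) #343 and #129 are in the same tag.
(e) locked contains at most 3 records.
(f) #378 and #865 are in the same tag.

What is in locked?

locked = {#378, #865}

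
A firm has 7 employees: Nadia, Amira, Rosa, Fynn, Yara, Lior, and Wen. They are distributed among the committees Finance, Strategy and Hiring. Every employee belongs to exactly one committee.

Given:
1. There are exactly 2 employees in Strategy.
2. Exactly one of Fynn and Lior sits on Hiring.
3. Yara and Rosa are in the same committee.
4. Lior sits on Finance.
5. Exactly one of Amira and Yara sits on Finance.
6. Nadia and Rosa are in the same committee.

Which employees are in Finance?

Finance = {Lior, Nadia, Rosa, Yara}

From (4): Lior ∈ Finance.
(2) (exactly one): Fynn ∈ Hiring.
Suppose Nadia ∉ Finance: no assignment then satisfies all the clues, so Nadia ∈ Finance.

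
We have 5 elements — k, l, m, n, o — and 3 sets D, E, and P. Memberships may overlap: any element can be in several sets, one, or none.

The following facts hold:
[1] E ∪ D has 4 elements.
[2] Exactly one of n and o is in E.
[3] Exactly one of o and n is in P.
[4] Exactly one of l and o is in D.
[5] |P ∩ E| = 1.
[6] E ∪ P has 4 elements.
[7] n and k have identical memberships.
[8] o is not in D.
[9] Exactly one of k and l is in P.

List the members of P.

P = {l, o}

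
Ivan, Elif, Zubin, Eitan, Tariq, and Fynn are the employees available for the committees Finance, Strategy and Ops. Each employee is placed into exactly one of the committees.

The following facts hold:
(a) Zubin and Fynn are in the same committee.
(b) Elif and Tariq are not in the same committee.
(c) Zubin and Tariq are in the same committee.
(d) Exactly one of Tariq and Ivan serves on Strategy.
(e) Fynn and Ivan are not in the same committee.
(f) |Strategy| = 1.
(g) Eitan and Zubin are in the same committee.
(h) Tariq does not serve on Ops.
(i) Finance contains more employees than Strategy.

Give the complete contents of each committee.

Finance = {Eitan, Fynn, Tariq, Zubin}; Strategy = {Ivan}; Ops = {Elif}

From (h): Tariq ∉ Ops.
(c): Zubin matches Tariq: Zubin ∉ Ops.
(g): Eitan matches Zubin: Eitan ∉ Ops.
(a): Fynn matches Zubin: Fynn ∉ Ops.
Suppose Ivan ∈ Finance: no assignment then satisfies all the clues, so Ivan ∉ Finance.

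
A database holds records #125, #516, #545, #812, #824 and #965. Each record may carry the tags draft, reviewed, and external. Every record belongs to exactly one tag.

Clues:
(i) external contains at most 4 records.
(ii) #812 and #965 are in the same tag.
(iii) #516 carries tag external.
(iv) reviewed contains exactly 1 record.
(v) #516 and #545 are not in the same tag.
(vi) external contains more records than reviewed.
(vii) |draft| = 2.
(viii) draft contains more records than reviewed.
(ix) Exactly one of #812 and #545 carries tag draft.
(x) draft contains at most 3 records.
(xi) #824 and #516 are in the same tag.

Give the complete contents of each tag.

draft = {#812, #965}; reviewed = {#545}; external = {#125, #516, #824}

From (iii): #516 ∈ external.
(v): #545 ∉ external.
(xi): #824 matches #516: #824 ∉ draft.
(xi): #824 matches #516: #824 ∉ reviewed.
(xi): #824 matches #516: #824 ∈ external.
Suppose #125 ∈ draft: no assignment then satisfies all the clues, so #125 ∉ draft.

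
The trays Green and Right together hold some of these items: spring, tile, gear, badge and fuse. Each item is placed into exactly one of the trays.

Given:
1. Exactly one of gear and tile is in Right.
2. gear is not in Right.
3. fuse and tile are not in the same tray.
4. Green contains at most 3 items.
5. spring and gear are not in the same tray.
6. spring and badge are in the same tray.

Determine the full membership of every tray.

Green = {fuse, gear}; Right = {badge, spring, tile}

From (2): gear ∉ Right.
(1) (exactly one): tile ∈ Right.
(3): fuse ∉ Right.
Only one tray left: gear ∈ Green.
Only one tray left: fuse ∈ Green.
(5): spring ∉ Green.
(6): badge matches spring: badge ∉ Green.
Only one tray left: spring ∈ Right.
Only one tray left: badge ∈ Right.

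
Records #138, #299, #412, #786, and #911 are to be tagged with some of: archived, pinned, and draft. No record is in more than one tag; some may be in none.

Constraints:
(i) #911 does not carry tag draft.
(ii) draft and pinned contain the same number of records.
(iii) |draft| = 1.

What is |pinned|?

1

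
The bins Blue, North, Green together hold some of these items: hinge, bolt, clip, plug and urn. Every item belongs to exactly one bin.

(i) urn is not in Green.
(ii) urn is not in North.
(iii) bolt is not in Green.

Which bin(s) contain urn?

urn: Blue

From (i): urn ∉ Green.
From (ii): urn ∉ North.
From (iii): bolt ∉ Green.
Only one bin left: urn ∈ Blue.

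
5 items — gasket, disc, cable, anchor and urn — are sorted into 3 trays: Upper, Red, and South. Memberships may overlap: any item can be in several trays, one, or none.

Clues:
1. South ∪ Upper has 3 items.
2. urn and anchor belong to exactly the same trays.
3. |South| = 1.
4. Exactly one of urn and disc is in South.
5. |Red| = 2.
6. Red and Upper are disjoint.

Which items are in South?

South = {disc}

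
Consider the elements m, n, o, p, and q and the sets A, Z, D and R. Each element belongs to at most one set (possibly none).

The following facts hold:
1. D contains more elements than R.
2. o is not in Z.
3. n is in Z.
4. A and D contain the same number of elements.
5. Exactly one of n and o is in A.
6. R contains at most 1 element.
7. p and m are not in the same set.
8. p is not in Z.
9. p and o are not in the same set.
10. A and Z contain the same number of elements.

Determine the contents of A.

A = {o}

From (2): o ∉ Z.
From (3): n ∈ Z.
From (8): p ∉ Z.
(5) (exactly one): o ∈ A.
(9): p ∉ A.
Suppose m ∈ A: no assignment then satisfies all the clues, so m ∉ A.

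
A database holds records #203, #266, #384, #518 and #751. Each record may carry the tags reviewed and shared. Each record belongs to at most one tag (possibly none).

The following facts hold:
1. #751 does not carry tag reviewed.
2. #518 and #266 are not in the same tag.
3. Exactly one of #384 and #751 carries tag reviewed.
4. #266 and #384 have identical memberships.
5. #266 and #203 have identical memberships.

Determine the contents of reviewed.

From (1): #751 ∉ reviewed.
(3) (exactly one): #384 ∈ reviewed.
(4): #266 matches #384: #266 ∈ reviewed.
(5): #203 matches #266: #203 ∈ reviewed.
(2): #518 ∉ reviewed.

reviewed = {#203, #266, #384}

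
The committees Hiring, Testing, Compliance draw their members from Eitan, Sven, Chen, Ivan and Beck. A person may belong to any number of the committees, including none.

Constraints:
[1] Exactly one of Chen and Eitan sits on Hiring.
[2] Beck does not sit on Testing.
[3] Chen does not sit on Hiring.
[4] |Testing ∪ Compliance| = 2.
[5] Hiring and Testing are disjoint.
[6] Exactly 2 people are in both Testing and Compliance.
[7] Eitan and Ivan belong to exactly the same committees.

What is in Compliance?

Compliance = {Chen, Sven}

From (2): Beck ∉ Testing.
From (3): Chen ∉ Hiring.
(1) (exactly one): Eitan ∈ Hiring.
(5) (disjoint): Eitan ∉ Testing.
(7): Ivan matches Eitan: Ivan ∈ Hiring.
(7): Ivan matches Eitan: Ivan ∉ Testing.
Suppose Eitan ∈ Compliance: no assignment then satisfies all the clues, so Eitan ∉ Compliance.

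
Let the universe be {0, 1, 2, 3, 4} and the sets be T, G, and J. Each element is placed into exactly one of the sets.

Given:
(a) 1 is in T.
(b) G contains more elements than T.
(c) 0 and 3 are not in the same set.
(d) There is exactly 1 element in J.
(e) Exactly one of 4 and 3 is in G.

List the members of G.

G = {0, 2, 4}

From (a): 1 ∈ T.
Suppose 0 ∉ G: no assignment then satisfies all the clues, so 0 ∈ G.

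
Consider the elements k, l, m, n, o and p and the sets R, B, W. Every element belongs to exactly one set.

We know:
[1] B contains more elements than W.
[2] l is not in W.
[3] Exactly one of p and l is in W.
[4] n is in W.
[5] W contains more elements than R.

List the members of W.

W = {n, p}

From (2): l ∉ W.
From (4): n ∈ W.
(3) (exactly one): p ∈ W.
Suppose k ∈ W: no assignment then satisfies all the clues, so k ∉ W.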